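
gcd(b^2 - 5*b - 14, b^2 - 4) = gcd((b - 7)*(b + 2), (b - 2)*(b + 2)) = b + 2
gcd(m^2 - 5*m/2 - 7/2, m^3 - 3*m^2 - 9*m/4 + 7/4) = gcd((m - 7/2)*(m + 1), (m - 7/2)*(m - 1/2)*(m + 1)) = m^2 - 5*m/2 - 7/2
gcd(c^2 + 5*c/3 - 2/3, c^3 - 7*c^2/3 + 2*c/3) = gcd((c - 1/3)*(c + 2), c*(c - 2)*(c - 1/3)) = c - 1/3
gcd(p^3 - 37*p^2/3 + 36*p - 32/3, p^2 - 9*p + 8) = p - 8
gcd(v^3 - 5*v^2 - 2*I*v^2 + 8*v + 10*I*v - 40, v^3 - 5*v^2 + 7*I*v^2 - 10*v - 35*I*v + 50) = v^2 + v*(-5 + 2*I) - 10*I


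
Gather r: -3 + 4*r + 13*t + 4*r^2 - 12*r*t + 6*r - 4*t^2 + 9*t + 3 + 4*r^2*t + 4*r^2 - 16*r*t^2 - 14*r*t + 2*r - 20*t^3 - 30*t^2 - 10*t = r^2*(4*t + 8) + r*(-16*t^2 - 26*t + 12) - 20*t^3 - 34*t^2 + 12*t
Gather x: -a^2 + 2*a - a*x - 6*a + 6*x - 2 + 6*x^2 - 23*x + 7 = -a^2 - 4*a + 6*x^2 + x*(-a - 17) + 5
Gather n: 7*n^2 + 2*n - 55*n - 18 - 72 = 7*n^2 - 53*n - 90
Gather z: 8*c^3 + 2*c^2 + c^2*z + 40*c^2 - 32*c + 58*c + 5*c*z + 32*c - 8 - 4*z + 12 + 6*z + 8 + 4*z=8*c^3 + 42*c^2 + 58*c + z*(c^2 + 5*c + 6) + 12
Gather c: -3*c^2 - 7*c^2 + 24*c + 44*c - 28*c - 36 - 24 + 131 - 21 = -10*c^2 + 40*c + 50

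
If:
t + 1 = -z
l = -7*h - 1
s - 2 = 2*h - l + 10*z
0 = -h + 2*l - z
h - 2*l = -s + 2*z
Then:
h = -11/96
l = -19/96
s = -27/32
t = -23/32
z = -9/32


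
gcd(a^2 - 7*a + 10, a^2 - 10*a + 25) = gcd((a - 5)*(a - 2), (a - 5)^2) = a - 5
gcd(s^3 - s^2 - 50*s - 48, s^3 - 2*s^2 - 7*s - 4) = s + 1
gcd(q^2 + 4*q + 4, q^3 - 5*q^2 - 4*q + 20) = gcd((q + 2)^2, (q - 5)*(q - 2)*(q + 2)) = q + 2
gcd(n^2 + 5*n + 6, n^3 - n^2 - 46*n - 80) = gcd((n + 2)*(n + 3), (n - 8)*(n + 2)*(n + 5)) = n + 2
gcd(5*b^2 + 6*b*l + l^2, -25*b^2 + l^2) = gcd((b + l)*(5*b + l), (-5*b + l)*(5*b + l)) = 5*b + l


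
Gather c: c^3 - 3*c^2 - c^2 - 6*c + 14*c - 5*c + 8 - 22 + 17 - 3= c^3 - 4*c^2 + 3*c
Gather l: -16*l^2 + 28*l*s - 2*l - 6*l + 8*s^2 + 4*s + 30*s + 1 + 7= -16*l^2 + l*(28*s - 8) + 8*s^2 + 34*s + 8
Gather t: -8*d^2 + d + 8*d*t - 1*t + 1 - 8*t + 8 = -8*d^2 + d + t*(8*d - 9) + 9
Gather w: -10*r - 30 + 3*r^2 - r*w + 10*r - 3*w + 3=3*r^2 + w*(-r - 3) - 27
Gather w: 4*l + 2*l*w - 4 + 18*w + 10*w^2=4*l + 10*w^2 + w*(2*l + 18) - 4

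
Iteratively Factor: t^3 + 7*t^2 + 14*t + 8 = (t + 2)*(t^2 + 5*t + 4) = (t + 1)*(t + 2)*(t + 4)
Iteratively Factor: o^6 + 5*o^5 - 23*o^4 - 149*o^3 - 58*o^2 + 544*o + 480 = (o - 5)*(o^5 + 10*o^4 + 27*o^3 - 14*o^2 - 128*o - 96) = (o - 5)*(o + 4)*(o^4 + 6*o^3 + 3*o^2 - 26*o - 24) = (o - 5)*(o + 4)^2*(o^3 + 2*o^2 - 5*o - 6) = (o - 5)*(o + 1)*(o + 4)^2*(o^2 + o - 6) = (o - 5)*(o - 2)*(o + 1)*(o + 4)^2*(o + 3)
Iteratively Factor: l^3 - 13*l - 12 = (l + 1)*(l^2 - l - 12) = (l - 4)*(l + 1)*(l + 3)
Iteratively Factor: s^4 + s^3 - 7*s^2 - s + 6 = (s + 1)*(s^3 - 7*s + 6) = (s + 1)*(s + 3)*(s^2 - 3*s + 2) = (s - 1)*(s + 1)*(s + 3)*(s - 2)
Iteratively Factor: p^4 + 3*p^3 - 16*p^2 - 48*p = (p)*(p^3 + 3*p^2 - 16*p - 48) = p*(p - 4)*(p^2 + 7*p + 12) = p*(p - 4)*(p + 4)*(p + 3)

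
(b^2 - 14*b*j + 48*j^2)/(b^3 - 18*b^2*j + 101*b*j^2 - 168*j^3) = (b - 6*j)/(b^2 - 10*b*j + 21*j^2)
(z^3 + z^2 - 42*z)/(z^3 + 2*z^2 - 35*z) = (z - 6)/(z - 5)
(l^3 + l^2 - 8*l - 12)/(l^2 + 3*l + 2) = (l^2 - l - 6)/(l + 1)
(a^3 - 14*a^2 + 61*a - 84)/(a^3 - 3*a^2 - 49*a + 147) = (a - 4)/(a + 7)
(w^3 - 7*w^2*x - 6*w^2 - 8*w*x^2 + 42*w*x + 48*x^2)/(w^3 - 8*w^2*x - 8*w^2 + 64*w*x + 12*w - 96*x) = (w + x)/(w - 2)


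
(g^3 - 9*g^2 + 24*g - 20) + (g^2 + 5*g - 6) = g^3 - 8*g^2 + 29*g - 26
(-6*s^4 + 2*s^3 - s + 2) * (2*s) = -12*s^5 + 4*s^4 - 2*s^2 + 4*s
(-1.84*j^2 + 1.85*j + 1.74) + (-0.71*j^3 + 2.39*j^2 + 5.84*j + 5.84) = -0.71*j^3 + 0.55*j^2 + 7.69*j + 7.58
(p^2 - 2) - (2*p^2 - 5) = 3 - p^2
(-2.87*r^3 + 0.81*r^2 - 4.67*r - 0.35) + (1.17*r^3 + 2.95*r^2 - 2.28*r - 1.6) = -1.7*r^3 + 3.76*r^2 - 6.95*r - 1.95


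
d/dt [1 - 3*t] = -3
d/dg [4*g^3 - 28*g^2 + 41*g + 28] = 12*g^2 - 56*g + 41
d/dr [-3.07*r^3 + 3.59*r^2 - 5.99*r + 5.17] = -9.21*r^2 + 7.18*r - 5.99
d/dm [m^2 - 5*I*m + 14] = 2*m - 5*I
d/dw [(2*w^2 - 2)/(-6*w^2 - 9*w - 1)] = 2*(-9*w^2 - 14*w - 9)/(36*w^4 + 108*w^3 + 93*w^2 + 18*w + 1)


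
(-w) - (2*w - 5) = 5 - 3*w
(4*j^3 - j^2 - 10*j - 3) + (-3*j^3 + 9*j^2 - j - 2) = j^3 + 8*j^2 - 11*j - 5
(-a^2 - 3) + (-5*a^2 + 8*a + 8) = -6*a^2 + 8*a + 5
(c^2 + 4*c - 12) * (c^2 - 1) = c^4 + 4*c^3 - 13*c^2 - 4*c + 12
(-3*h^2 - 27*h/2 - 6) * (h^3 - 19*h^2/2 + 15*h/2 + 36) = -3*h^5 + 15*h^4 + 399*h^3/4 - 609*h^2/4 - 531*h - 216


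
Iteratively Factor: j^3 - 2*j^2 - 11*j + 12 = (j + 3)*(j^2 - 5*j + 4) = (j - 4)*(j + 3)*(j - 1)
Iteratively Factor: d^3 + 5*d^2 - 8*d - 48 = (d + 4)*(d^2 + d - 12) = (d + 4)^2*(d - 3)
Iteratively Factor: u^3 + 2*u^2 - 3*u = (u + 3)*(u^2 - u) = (u - 1)*(u + 3)*(u)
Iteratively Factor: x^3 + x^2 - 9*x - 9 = (x - 3)*(x^2 + 4*x + 3) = (x - 3)*(x + 1)*(x + 3)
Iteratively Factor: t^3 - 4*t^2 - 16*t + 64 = (t + 4)*(t^2 - 8*t + 16) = (t - 4)*(t + 4)*(t - 4)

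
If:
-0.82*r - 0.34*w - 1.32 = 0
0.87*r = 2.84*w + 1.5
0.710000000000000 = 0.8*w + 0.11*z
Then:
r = -1.23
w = -0.91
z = 13.05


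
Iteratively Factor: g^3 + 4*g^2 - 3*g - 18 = (g + 3)*(g^2 + g - 6) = (g + 3)^2*(g - 2)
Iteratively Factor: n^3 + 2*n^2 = (n + 2)*(n^2) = n*(n + 2)*(n)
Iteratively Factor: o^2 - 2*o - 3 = (o - 3)*(o + 1)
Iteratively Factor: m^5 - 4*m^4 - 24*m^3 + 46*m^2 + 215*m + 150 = (m + 1)*(m^4 - 5*m^3 - 19*m^2 + 65*m + 150) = (m + 1)*(m + 2)*(m^3 - 7*m^2 - 5*m + 75) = (m - 5)*(m + 1)*(m + 2)*(m^2 - 2*m - 15) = (m - 5)*(m + 1)*(m + 2)*(m + 3)*(m - 5)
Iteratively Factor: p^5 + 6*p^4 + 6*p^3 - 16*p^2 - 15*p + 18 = (p - 1)*(p^4 + 7*p^3 + 13*p^2 - 3*p - 18) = (p - 1)*(p + 3)*(p^3 + 4*p^2 + p - 6) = (p - 1)*(p + 2)*(p + 3)*(p^2 + 2*p - 3) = (p - 1)^2*(p + 2)*(p + 3)*(p + 3)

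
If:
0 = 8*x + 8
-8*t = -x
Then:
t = -1/8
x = -1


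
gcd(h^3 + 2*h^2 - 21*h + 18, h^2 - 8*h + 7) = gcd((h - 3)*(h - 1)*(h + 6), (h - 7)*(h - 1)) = h - 1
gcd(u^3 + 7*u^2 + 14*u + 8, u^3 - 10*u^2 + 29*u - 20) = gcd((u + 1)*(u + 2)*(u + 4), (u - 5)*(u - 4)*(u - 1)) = 1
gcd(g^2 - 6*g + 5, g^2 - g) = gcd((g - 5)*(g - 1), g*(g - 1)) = g - 1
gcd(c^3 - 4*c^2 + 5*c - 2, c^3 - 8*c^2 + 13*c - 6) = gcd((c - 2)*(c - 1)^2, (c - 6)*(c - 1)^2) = c^2 - 2*c + 1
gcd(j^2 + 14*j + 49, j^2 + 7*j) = j + 7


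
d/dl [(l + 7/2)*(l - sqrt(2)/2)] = 2*l - sqrt(2)/2 + 7/2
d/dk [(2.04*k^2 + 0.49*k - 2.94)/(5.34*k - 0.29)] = (10.8936*k^2 - 1.1832*k + 15.5575)/(28.5156*k^2 - 3.0972*k + 0.0841)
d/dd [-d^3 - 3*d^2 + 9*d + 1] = -3*d^2 - 6*d + 9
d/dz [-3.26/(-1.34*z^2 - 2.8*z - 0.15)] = (-8.7368*z - 9.128)/(1.34*z^2 + 2.8*z + 0.15)^2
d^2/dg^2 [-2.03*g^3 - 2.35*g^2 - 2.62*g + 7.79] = -12.18*g - 4.7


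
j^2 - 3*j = j*(j - 3)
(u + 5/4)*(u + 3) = u^2 + 17*u/4 + 15/4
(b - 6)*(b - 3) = b^2 - 9*b + 18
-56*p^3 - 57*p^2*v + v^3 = (-8*p + v)*(p + v)*(7*p + v)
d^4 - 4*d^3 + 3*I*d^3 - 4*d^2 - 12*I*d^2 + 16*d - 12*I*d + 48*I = (d - 4)*(d - 2)*(d + 2)*(d + 3*I)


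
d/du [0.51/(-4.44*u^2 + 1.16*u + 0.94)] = (4.5288*u - 0.5916)/(-4.44*u^2 + 1.16*u + 0.94)^2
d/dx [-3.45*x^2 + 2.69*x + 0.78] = 2.69 - 6.9*x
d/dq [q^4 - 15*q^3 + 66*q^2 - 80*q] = 4*q^3 - 45*q^2 + 132*q - 80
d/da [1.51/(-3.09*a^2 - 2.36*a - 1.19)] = (9.3318*a + 3.5636)/(3.09*a^2 + 2.36*a + 1.19)^2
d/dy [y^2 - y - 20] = 2*y - 1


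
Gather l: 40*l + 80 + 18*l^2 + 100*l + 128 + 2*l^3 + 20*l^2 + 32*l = 2*l^3 + 38*l^2 + 172*l + 208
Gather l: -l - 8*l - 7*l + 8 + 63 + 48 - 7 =112 - 16*l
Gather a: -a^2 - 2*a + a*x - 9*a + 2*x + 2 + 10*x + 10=-a^2 + a*(x - 11) + 12*x + 12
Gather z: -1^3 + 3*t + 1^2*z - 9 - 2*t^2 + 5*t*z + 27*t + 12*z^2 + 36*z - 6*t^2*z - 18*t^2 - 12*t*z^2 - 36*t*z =-20*t^2 + 30*t + z^2*(12 - 12*t) + z*(-6*t^2 - 31*t + 37) - 10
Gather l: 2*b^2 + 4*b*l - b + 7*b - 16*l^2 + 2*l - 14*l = 2*b^2 + 6*b - 16*l^2 + l*(4*b - 12)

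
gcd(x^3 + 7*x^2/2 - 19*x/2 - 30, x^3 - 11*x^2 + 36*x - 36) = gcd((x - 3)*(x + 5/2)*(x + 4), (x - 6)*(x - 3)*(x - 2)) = x - 3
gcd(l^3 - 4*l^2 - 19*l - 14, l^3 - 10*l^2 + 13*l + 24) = l + 1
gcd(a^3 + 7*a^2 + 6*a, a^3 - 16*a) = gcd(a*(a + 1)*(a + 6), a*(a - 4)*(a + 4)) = a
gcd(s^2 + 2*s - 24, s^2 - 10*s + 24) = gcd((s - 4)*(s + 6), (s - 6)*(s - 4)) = s - 4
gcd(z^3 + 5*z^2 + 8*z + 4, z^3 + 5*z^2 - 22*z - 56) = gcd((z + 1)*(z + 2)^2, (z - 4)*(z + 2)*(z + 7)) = z + 2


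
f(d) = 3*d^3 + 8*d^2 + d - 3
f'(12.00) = 1489.00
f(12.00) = 6345.00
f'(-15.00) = 1786.00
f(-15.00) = -8343.00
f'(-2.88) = 29.57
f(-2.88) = -11.19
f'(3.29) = 151.06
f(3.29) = 193.72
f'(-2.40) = 14.44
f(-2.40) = -0.79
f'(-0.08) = -0.22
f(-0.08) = -3.03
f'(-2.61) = 20.55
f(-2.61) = -4.45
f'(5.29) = 337.50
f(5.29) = 670.27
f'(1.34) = 38.60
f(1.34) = 19.92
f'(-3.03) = 35.15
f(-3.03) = -16.04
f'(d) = 9*d^2 + 16*d + 1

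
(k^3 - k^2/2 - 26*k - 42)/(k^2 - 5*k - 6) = (k^2 + 11*k/2 + 7)/(k + 1)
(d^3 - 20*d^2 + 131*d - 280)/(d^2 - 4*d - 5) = (d^2 - 15*d + 56)/(d + 1)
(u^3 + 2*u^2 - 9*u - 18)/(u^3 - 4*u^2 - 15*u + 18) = (u^2 - u - 6)/(u^2 - 7*u + 6)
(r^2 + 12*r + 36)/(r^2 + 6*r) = (r + 6)/r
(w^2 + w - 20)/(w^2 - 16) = (w + 5)/(w + 4)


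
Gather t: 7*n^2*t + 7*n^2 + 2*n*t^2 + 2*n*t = 7*n^2 + 2*n*t^2 + t*(7*n^2 + 2*n)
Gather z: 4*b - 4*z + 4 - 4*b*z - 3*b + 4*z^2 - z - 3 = b + 4*z^2 + z*(-4*b - 5) + 1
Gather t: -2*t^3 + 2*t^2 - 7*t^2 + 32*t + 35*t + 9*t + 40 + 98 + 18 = -2*t^3 - 5*t^2 + 76*t + 156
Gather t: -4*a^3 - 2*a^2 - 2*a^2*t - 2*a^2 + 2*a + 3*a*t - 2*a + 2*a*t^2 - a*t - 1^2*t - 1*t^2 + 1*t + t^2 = -4*a^3 - 4*a^2 + 2*a*t^2 + t*(-2*a^2 + 2*a)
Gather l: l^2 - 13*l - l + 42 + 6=l^2 - 14*l + 48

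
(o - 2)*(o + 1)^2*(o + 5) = o^4 + 5*o^3 - 3*o^2 - 17*o - 10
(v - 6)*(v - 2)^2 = v^3 - 10*v^2 + 28*v - 24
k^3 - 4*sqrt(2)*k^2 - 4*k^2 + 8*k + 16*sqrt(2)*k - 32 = (k - 4)*(k - 2*sqrt(2))^2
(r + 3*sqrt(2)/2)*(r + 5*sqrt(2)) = r^2 + 13*sqrt(2)*r/2 + 15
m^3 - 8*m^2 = m^2*(m - 8)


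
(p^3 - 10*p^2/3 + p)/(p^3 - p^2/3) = (p - 3)/p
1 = 1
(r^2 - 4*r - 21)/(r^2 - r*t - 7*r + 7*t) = (r + 3)/(r - t)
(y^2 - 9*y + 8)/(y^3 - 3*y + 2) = (y - 8)/(y^2 + y - 2)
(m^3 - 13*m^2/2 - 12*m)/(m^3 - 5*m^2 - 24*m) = (m + 3/2)/(m + 3)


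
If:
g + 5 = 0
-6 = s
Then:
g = -5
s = -6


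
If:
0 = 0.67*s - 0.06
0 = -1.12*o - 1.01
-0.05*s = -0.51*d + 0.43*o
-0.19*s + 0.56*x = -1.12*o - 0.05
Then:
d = -0.75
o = -0.90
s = 0.09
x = 1.74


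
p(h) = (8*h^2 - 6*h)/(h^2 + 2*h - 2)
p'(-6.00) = 2.06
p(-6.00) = 14.73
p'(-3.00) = 306.00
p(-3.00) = 90.00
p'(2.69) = 0.76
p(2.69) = 3.93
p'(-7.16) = 1.12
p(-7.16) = 12.97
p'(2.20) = 0.92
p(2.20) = 3.52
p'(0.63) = 4.86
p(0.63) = 1.76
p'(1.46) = 1.31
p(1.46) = 2.72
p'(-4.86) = 4.85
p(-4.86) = 18.33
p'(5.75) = 0.31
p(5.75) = 5.40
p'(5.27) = 0.34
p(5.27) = 5.25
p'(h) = (-2*h - 2)*(8*h^2 - 6*h)/(h^2 + 2*h - 2)^2 + (16*h - 6)/(h^2 + 2*h - 2) = 2*(11*h^2 - 16*h + 6)/(h^4 + 4*h^3 - 8*h + 4)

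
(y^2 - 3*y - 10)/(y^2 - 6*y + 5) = (y + 2)/(y - 1)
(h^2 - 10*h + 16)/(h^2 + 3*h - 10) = (h - 8)/(h + 5)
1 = 1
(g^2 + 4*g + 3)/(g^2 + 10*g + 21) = (g + 1)/(g + 7)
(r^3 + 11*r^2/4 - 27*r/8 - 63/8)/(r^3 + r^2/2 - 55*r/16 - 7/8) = 2*(2*r^2 + 9*r + 9)/(4*r^2 + 9*r + 2)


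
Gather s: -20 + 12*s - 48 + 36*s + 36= 48*s - 32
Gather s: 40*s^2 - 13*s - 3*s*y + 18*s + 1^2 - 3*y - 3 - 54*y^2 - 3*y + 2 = 40*s^2 + s*(5 - 3*y) - 54*y^2 - 6*y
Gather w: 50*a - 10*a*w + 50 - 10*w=50*a + w*(-10*a - 10) + 50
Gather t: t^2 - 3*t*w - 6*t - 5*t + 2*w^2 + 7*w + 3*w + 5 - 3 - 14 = t^2 + t*(-3*w - 11) + 2*w^2 + 10*w - 12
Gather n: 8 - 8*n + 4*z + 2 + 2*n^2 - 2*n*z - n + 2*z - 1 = 2*n^2 + n*(-2*z - 9) + 6*z + 9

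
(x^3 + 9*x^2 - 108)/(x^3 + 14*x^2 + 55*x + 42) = (x^2 + 3*x - 18)/(x^2 + 8*x + 7)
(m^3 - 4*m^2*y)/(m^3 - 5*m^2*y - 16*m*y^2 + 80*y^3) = -m^2/(-m^2 + m*y + 20*y^2)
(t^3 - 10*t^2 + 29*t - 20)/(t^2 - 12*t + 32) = (t^2 - 6*t + 5)/(t - 8)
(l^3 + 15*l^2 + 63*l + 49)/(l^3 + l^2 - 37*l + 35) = (l^2 + 8*l + 7)/(l^2 - 6*l + 5)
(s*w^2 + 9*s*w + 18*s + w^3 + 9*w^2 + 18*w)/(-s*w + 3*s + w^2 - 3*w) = (-s*w^2 - 9*s*w - 18*s - w^3 - 9*w^2 - 18*w)/(s*w - 3*s - w^2 + 3*w)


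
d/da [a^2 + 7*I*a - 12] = 2*a + 7*I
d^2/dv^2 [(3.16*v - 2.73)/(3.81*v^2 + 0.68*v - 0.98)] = ((16.505 - 72.2376*v)*(3.81*v^2 + 0.68*v - 0.98) + (3.16*v - 2.73)*(7.62*v + 0.68)*(15.24*v + 1.36))/(3.81*v^2 + 0.68*v - 0.98)^3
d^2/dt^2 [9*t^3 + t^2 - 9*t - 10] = 54*t + 2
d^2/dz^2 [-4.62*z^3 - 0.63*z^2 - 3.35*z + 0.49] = -27.72*z - 1.26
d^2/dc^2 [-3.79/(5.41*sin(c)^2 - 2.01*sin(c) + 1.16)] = (443.704396*sin(c)^4 - 123.638517*sin(c)^3 - 745.382711*sin(c)^2 + 256.113798*sin(c) + 16.94509)/(5.41*sin(c)^2 - 2.01*sin(c) + 1.16)^3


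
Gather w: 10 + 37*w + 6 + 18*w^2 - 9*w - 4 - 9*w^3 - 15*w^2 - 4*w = -9*w^3 + 3*w^2 + 24*w + 12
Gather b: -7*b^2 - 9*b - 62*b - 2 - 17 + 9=-7*b^2 - 71*b - 10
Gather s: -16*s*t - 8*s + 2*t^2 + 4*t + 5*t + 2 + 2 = s*(-16*t - 8) + 2*t^2 + 9*t + 4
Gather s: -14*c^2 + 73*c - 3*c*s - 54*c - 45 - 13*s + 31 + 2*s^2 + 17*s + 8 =-14*c^2 + 19*c + 2*s^2 + s*(4 - 3*c) - 6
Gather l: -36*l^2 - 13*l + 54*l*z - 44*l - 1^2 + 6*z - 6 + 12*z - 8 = -36*l^2 + l*(54*z - 57) + 18*z - 15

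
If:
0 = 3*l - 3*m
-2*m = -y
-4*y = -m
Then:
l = 0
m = 0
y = 0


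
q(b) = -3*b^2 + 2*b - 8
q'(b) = 2 - 6*b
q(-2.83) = -37.69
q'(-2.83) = 18.98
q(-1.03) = -13.24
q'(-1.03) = 8.18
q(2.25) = -18.69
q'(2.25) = -11.50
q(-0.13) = -8.31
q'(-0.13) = 2.78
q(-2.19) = -26.77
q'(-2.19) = 15.14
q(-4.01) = -64.26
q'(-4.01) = 26.06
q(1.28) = -10.36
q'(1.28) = -5.68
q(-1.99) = -23.86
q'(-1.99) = 13.94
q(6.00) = -104.00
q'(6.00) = -34.00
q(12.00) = -416.00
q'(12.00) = -70.00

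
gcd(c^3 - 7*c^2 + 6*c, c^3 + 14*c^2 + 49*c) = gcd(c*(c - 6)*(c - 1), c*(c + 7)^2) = c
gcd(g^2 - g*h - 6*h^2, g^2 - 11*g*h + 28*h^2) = 1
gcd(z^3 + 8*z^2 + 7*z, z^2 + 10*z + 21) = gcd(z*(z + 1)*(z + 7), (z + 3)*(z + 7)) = z + 7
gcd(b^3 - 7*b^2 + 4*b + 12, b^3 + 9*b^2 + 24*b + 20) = 1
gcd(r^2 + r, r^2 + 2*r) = r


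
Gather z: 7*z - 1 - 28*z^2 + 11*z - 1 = -28*z^2 + 18*z - 2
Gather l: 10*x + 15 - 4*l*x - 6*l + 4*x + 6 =l*(-4*x - 6) + 14*x + 21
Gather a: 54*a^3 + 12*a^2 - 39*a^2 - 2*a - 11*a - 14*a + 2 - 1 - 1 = 54*a^3 - 27*a^2 - 27*a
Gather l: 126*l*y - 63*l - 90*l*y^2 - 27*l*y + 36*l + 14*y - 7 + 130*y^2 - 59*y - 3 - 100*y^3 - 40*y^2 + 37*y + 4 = l*(-90*y^2 + 99*y - 27) - 100*y^3 + 90*y^2 - 8*y - 6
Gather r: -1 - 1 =-2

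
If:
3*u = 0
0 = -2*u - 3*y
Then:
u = 0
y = 0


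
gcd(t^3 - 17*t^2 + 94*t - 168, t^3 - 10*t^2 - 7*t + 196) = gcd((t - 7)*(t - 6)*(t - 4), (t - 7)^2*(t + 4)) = t - 7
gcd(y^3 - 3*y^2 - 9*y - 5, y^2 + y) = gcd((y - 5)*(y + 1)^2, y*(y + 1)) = y + 1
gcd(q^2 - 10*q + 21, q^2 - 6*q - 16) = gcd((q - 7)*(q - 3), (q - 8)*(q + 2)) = 1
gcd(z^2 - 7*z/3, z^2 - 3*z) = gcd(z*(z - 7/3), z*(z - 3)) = z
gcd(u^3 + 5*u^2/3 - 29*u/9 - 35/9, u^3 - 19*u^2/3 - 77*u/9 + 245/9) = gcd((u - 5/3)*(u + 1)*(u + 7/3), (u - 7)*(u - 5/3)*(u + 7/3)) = u^2 + 2*u/3 - 35/9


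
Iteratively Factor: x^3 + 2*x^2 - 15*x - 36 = (x - 4)*(x^2 + 6*x + 9) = (x - 4)*(x + 3)*(x + 3)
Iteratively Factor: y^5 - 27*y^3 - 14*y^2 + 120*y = (y + 3)*(y^4 - 3*y^3 - 18*y^2 + 40*y) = (y - 2)*(y + 3)*(y^3 - y^2 - 20*y) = y*(y - 2)*(y + 3)*(y^2 - y - 20) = y*(y - 5)*(y - 2)*(y + 3)*(y + 4)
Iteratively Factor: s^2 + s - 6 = (s + 3)*(s - 2)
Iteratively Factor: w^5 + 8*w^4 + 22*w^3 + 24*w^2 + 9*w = (w + 1)*(w^4 + 7*w^3 + 15*w^2 + 9*w) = (w + 1)*(w + 3)*(w^3 + 4*w^2 + 3*w) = w*(w + 1)*(w + 3)*(w^2 + 4*w + 3) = w*(w + 1)^2*(w + 3)*(w + 3)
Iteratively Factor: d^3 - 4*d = (d + 2)*(d^2 - 2*d) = (d - 2)*(d + 2)*(d)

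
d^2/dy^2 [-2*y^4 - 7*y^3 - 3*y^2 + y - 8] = -24*y^2 - 42*y - 6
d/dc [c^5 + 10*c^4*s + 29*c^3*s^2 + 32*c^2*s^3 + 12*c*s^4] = 5*c^4 + 40*c^3*s + 87*c^2*s^2 + 64*c*s^3 + 12*s^4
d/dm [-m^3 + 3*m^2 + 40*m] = -3*m^2 + 6*m + 40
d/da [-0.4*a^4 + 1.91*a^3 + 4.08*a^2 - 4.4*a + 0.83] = -1.6*a^3 + 5.73*a^2 + 8.16*a - 4.4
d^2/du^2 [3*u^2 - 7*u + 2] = 6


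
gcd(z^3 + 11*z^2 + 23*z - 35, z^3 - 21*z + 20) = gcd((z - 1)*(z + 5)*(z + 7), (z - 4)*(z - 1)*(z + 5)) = z^2 + 4*z - 5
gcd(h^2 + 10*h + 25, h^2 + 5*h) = h + 5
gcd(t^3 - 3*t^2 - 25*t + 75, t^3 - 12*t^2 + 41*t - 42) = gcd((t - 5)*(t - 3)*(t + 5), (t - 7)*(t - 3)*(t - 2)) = t - 3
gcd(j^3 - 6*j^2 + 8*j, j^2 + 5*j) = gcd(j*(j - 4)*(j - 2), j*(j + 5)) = j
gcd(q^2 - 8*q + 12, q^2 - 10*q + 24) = q - 6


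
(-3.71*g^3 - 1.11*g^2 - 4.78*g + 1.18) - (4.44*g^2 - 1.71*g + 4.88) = -3.71*g^3 - 5.55*g^2 - 3.07*g - 3.7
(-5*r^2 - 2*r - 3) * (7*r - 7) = -35*r^3 + 21*r^2 - 7*r + 21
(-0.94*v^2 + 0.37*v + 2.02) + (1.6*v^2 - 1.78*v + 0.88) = 0.66*v^2 - 1.41*v + 2.9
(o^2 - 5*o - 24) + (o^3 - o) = o^3 + o^2 - 6*o - 24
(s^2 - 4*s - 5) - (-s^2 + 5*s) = 2*s^2 - 9*s - 5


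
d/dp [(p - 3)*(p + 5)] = 2*p + 2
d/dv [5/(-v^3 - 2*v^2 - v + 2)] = 5*(3*v^2 + 4*v + 1)/(v^3 + 2*v^2 + v - 2)^2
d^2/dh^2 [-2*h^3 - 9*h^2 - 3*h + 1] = -12*h - 18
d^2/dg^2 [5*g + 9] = 0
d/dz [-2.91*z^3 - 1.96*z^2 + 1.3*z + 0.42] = -8.73*z^2 - 3.92*z + 1.3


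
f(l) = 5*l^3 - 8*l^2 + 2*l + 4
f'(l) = 15*l^2 - 16*l + 2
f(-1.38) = -27.14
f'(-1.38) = 52.65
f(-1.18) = -17.71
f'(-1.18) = 41.77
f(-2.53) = -133.24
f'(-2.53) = 138.49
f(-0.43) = 1.26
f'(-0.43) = 11.65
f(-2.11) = -82.81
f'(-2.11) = 102.54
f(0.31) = 4.00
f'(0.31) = -1.52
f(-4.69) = -697.16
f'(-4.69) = 406.98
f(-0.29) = 2.63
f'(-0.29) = 7.90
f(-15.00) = -18701.00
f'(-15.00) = 3617.00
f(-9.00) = -4307.00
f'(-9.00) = 1361.00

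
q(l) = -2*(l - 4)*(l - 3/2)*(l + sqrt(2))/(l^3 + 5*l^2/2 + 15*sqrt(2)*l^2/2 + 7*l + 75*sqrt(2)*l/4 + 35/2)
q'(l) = -2*(l - 4)*(l - 3/2)*(l + sqrt(2))*(-3*l^2 - 15*sqrt(2)*l - 5*l - 75*sqrt(2)/4 - 7)/(l^3 + 5*l^2/2 + 15*sqrt(2)*l^2/2 + 7*l + 75*sqrt(2)*l/4 + 35/2)^2 - 2*(l - 4)*(l - 3/2)/(l^3 + 5*l^2/2 + 15*sqrt(2)*l^2/2 + 7*l + 75*sqrt(2)*l/4 + 35/2) - 2*(l - 4)*(l + sqrt(2))/(l^3 + 5*l^2/2 + 15*sqrt(2)*l^2/2 + 7*l + 75*sqrt(2)*l/4 + 35/2) - 2*(l - 3/2)*(l + sqrt(2))/(l^3 + 5*l^2/2 + 15*sqrt(2)*l^2/2 + 7*l + 75*sqrt(2)*l/4 + 35/2) = 2*(-52*sqrt(2)*l^4 - 64*l^4 - 388*sqrt(2)*l^3 - 16*l^3 - 952*l^2 + 1163*sqrt(2)*l^2 - 40*sqrt(2)*l + 2980*l + 960 + 1106*sqrt(2))/(8*l^6 + 40*l^5 + 120*sqrt(2)*l^5 + 600*sqrt(2)*l^4 + 1062*l^4 + 1590*sqrt(2)*l^3 + 5060*l^3 + 4200*sqrt(2)*l^2 + 6717*l^2 + 1960*l + 5250*sqrt(2)*l + 2450)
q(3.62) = 0.02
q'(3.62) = -0.06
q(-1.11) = 1.65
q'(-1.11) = 7.18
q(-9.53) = 105.70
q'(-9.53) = -289.46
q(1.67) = 0.02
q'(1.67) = 0.11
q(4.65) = -0.04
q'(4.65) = -0.07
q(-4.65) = 7.74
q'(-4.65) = -0.46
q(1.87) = 0.04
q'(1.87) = 0.07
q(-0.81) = 8.50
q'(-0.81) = 85.22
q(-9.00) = 42.71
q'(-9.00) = -48.75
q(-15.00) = -9.35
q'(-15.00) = -1.49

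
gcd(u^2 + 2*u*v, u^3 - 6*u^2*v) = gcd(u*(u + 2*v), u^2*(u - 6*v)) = u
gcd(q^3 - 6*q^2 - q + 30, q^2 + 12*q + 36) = 1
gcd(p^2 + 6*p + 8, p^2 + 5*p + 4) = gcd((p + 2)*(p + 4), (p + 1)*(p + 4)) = p + 4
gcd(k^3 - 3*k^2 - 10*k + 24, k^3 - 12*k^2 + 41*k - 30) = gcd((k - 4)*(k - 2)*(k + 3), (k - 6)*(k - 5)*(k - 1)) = 1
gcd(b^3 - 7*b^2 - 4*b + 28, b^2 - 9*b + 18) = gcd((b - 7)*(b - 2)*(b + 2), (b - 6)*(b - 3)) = 1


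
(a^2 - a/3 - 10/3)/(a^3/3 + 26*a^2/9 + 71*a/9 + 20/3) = 3*(a - 2)/(a^2 + 7*a + 12)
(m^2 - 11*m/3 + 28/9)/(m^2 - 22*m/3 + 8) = (m - 7/3)/(m - 6)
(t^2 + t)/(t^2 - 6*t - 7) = t/(t - 7)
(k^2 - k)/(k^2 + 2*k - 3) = k/(k + 3)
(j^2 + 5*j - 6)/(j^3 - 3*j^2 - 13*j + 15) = (j + 6)/(j^2 - 2*j - 15)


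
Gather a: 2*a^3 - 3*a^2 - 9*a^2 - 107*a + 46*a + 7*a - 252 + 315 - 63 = 2*a^3 - 12*a^2 - 54*a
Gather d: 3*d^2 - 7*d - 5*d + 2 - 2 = 3*d^2 - 12*d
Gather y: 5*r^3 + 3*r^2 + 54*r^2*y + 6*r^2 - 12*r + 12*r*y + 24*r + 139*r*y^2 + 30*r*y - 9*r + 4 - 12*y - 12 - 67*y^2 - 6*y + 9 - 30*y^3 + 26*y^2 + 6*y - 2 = 5*r^3 + 9*r^2 + 3*r - 30*y^3 + y^2*(139*r - 41) + y*(54*r^2 + 42*r - 12) - 1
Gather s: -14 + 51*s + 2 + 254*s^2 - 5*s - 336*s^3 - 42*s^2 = -336*s^3 + 212*s^2 + 46*s - 12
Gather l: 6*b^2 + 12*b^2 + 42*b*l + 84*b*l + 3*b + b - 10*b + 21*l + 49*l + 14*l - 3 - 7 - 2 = 18*b^2 - 6*b + l*(126*b + 84) - 12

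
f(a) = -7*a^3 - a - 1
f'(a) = -21*a^2 - 1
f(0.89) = -6.82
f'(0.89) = -17.63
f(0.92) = -7.37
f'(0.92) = -18.77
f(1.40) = -21.61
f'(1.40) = -42.16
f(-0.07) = -0.93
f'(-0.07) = -1.10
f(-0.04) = -0.96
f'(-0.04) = -1.03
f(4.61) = -691.42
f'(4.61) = -447.29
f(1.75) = -40.27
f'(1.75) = -65.31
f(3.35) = -267.52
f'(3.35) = -236.67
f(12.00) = -12109.00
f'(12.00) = -3025.00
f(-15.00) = 23639.00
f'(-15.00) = -4726.00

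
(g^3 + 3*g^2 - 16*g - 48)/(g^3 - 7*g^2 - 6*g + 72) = (g + 4)/(g - 6)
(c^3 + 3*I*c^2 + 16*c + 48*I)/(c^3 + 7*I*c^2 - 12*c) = (c - 4*I)/c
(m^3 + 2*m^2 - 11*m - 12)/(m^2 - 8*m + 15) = (m^2 + 5*m + 4)/(m - 5)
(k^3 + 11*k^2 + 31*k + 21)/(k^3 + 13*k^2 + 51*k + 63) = (k + 1)/(k + 3)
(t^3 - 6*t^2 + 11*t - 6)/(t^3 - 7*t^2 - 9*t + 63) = (t^2 - 3*t + 2)/(t^2 - 4*t - 21)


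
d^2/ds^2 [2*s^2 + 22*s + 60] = 4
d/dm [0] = 0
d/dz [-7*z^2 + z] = 1 - 14*z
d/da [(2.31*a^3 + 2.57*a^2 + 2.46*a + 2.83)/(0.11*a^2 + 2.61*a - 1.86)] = (0.2541*a^4 + 12.0582*a^3 - 6.4527*a^2 - 10.183*a - 11.9619)/(0.0121*a^4 + 0.5742*a^3 + 6.4029*a^2 - 9.7092*a + 3.4596)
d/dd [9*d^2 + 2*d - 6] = 18*d + 2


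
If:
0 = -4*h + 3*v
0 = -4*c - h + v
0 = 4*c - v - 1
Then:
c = -1/12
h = -1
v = -4/3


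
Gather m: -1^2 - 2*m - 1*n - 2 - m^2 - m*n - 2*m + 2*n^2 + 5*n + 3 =-m^2 + m*(-n - 4) + 2*n^2 + 4*n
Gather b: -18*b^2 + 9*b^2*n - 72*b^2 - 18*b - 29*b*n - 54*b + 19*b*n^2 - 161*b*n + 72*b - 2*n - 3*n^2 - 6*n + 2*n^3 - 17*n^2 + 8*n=b^2*(9*n - 90) + b*(19*n^2 - 190*n) + 2*n^3 - 20*n^2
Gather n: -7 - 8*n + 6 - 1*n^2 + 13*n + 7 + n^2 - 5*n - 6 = 0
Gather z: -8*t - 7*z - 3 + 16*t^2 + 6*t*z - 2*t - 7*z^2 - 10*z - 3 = 16*t^2 - 10*t - 7*z^2 + z*(6*t - 17) - 6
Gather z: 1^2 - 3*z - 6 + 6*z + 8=3*z + 3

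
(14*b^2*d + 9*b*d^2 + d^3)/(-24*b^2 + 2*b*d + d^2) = d*(14*b^2 + 9*b*d + d^2)/(-24*b^2 + 2*b*d + d^2)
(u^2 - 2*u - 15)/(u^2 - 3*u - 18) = (u - 5)/(u - 6)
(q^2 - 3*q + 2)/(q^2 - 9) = (q^2 - 3*q + 2)/(q^2 - 9)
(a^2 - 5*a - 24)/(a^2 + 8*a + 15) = (a - 8)/(a + 5)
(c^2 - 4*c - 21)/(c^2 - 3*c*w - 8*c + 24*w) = (c^2 - 4*c - 21)/(c^2 - 3*c*w - 8*c + 24*w)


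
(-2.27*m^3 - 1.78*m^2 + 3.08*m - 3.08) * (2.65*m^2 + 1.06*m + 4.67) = -6.0155*m^5 - 7.1232*m^4 - 4.3257*m^3 - 13.2098*m^2 + 11.1188*m - 14.3836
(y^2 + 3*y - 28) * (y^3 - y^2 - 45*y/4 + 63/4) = y^5 + 2*y^4 - 169*y^3/4 + 10*y^2 + 1449*y/4 - 441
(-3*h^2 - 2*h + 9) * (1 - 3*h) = 9*h^3 + 3*h^2 - 29*h + 9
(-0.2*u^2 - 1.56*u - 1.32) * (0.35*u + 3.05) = -0.07*u^3 - 1.156*u^2 - 5.22*u - 4.026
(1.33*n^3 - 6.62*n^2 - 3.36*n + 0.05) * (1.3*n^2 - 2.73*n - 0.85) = 1.729*n^5 - 12.2369*n^4 + 12.5741*n^3 + 14.8648*n^2 + 2.7195*n - 0.0425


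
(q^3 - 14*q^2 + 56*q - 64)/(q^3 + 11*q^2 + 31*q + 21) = (q^3 - 14*q^2 + 56*q - 64)/(q^3 + 11*q^2 + 31*q + 21)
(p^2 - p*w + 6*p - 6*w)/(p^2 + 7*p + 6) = (p - w)/(p + 1)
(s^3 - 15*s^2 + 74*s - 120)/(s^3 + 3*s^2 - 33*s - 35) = (s^2 - 10*s + 24)/(s^2 + 8*s + 7)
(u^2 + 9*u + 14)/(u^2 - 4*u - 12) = (u + 7)/(u - 6)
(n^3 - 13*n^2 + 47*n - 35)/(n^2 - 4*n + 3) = (n^2 - 12*n + 35)/(n - 3)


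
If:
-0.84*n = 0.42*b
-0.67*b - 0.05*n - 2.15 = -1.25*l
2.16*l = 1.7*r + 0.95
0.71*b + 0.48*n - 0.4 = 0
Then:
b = 0.85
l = 2.16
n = -0.43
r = 2.18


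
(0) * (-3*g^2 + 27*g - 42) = 0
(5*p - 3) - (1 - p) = 6*p - 4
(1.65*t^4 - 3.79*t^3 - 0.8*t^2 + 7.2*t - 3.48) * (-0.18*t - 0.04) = -0.297*t^5 + 0.6162*t^4 + 0.2956*t^3 - 1.264*t^2 + 0.3384*t + 0.1392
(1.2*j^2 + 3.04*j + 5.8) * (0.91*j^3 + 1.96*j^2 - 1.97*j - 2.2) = 1.092*j^5 + 5.1184*j^4 + 8.8724*j^3 + 2.7392*j^2 - 18.114*j - 12.76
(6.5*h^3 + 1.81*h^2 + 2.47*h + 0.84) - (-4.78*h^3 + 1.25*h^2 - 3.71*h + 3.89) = 11.28*h^3 + 0.56*h^2 + 6.18*h - 3.05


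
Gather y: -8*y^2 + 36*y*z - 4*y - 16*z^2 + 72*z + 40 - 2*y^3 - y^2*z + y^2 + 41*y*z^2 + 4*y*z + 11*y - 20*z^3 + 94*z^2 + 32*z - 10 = -2*y^3 + y^2*(-z - 7) + y*(41*z^2 + 40*z + 7) - 20*z^3 + 78*z^2 + 104*z + 30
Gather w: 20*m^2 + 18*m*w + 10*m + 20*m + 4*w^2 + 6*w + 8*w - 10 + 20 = 20*m^2 + 30*m + 4*w^2 + w*(18*m + 14) + 10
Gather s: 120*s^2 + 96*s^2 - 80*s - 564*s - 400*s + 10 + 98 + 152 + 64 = 216*s^2 - 1044*s + 324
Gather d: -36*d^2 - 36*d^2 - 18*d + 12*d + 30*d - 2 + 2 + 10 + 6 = -72*d^2 + 24*d + 16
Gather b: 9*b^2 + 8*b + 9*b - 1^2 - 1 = 9*b^2 + 17*b - 2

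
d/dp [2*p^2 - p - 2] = 4*p - 1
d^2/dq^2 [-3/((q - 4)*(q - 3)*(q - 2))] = 6*(-6*q^4 + 72*q^3 - 321*q^2 + 630*q - 460)/(q^9 - 27*q^8 + 321*q^7 - 2205*q^6 + 9642*q^5 - 27828*q^4 + 53000*q^3 - 64224*q^2 + 44928*q - 13824)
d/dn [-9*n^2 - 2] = -18*n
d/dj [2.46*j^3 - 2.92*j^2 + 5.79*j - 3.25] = 7.38*j^2 - 5.84*j + 5.79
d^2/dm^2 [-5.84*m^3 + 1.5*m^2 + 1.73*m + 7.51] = 3.0 - 35.04*m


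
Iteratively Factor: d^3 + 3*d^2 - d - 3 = (d + 3)*(d^2 - 1) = (d + 1)*(d + 3)*(d - 1)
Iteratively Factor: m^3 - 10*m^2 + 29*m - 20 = (m - 4)*(m^2 - 6*m + 5) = (m - 5)*(m - 4)*(m - 1)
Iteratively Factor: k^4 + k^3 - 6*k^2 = (k)*(k^3 + k^2 - 6*k) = k^2*(k^2 + k - 6) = k^2*(k + 3)*(k - 2)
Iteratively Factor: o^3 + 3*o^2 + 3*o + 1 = (o + 1)*(o^2 + 2*o + 1) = (o + 1)^2*(o + 1)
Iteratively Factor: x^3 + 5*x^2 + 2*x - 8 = (x + 2)*(x^2 + 3*x - 4) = (x + 2)*(x + 4)*(x - 1)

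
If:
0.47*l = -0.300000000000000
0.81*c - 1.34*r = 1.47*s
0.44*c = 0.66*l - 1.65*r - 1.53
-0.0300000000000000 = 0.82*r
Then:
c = -4.30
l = -0.64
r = -0.04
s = -2.33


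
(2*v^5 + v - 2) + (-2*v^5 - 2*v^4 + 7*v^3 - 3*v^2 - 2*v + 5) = -2*v^4 + 7*v^3 - 3*v^2 - v + 3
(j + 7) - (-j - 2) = 2*j + 9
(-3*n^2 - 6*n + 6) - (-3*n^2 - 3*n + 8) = -3*n - 2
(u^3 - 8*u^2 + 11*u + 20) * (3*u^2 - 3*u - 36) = 3*u^5 - 27*u^4 + 21*u^3 + 315*u^2 - 456*u - 720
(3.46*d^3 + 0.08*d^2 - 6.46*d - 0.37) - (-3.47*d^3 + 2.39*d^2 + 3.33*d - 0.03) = 6.93*d^3 - 2.31*d^2 - 9.79*d - 0.34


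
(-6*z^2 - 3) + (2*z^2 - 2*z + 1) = -4*z^2 - 2*z - 2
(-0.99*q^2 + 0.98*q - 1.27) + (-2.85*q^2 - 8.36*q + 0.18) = -3.84*q^2 - 7.38*q - 1.09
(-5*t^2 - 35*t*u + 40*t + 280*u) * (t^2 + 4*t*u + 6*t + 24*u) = -5*t^4 - 55*t^3*u + 10*t^3 - 140*t^2*u^2 + 110*t^2*u + 240*t^2 + 280*t*u^2 + 2640*t*u + 6720*u^2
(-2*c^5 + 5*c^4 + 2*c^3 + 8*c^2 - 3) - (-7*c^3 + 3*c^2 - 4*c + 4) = -2*c^5 + 5*c^4 + 9*c^3 + 5*c^2 + 4*c - 7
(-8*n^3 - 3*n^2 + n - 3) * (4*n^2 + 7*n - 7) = -32*n^5 - 68*n^4 + 39*n^3 + 16*n^2 - 28*n + 21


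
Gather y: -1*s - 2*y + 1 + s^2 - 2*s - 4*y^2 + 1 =s^2 - 3*s - 4*y^2 - 2*y + 2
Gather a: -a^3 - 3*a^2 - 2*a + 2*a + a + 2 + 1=-a^3 - 3*a^2 + a + 3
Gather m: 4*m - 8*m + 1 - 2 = -4*m - 1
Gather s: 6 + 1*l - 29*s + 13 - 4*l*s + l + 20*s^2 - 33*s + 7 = 2*l + 20*s^2 + s*(-4*l - 62) + 26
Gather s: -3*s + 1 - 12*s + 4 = 5 - 15*s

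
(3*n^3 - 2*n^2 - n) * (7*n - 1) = 21*n^4 - 17*n^3 - 5*n^2 + n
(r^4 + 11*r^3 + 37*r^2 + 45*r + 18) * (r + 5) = r^5 + 16*r^4 + 92*r^3 + 230*r^2 + 243*r + 90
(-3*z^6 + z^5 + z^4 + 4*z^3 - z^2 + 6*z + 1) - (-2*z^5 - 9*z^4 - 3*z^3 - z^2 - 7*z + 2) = -3*z^6 + 3*z^5 + 10*z^4 + 7*z^3 + 13*z - 1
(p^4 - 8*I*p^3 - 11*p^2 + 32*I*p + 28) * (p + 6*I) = p^5 - 2*I*p^4 + 37*p^3 - 34*I*p^2 - 164*p + 168*I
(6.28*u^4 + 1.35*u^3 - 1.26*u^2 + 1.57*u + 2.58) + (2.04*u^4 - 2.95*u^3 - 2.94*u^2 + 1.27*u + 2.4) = 8.32*u^4 - 1.6*u^3 - 4.2*u^2 + 2.84*u + 4.98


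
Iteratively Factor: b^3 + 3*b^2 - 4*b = (b)*(b^2 + 3*b - 4) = b*(b + 4)*(b - 1)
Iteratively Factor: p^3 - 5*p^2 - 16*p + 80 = (p - 5)*(p^2 - 16) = (p - 5)*(p - 4)*(p + 4)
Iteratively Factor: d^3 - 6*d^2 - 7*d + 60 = (d + 3)*(d^2 - 9*d + 20) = (d - 5)*(d + 3)*(d - 4)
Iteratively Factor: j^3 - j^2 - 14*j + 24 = (j + 4)*(j^2 - 5*j + 6) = (j - 2)*(j + 4)*(j - 3)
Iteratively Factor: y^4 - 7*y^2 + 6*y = (y - 2)*(y^3 + 2*y^2 - 3*y) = (y - 2)*(y + 3)*(y^2 - y) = (y - 2)*(y - 1)*(y + 3)*(y)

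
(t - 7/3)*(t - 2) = t^2 - 13*t/3 + 14/3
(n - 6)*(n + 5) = n^2 - n - 30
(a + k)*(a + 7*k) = a^2 + 8*a*k + 7*k^2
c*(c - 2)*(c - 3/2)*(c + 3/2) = c^4 - 2*c^3 - 9*c^2/4 + 9*c/2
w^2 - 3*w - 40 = (w - 8)*(w + 5)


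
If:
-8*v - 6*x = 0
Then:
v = -3*x/4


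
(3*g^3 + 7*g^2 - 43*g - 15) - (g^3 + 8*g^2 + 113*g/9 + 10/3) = 2*g^3 - g^2 - 500*g/9 - 55/3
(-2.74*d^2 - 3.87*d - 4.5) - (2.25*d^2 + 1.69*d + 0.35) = -4.99*d^2 - 5.56*d - 4.85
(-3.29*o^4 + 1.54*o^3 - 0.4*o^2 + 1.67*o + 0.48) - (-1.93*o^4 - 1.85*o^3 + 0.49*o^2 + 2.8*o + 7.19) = -1.36*o^4 + 3.39*o^3 - 0.89*o^2 - 1.13*o - 6.71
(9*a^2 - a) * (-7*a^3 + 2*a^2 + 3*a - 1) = -63*a^5 + 25*a^4 + 25*a^3 - 12*a^2 + a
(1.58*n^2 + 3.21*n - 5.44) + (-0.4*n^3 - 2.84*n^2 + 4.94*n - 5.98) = -0.4*n^3 - 1.26*n^2 + 8.15*n - 11.42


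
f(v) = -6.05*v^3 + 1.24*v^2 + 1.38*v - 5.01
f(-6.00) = 1338.15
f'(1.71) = -47.45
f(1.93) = -41.22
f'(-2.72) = -139.65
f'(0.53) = -2.40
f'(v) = -18.15*v^2 + 2.48*v + 1.38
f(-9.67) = 5568.19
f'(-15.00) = -4119.57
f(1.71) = -29.28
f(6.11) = -1330.29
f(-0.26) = -5.18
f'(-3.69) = -254.90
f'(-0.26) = -0.49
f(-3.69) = 310.75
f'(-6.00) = -666.90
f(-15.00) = 20672.04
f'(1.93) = -61.44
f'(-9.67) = -1719.79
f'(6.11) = -661.04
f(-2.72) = 122.16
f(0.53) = -4.83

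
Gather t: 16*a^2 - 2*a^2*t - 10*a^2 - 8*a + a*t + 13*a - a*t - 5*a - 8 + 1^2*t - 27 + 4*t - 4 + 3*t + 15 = 6*a^2 + t*(8 - 2*a^2) - 24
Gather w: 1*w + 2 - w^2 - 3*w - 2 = -w^2 - 2*w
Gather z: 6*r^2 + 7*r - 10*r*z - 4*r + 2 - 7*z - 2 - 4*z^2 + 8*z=6*r^2 + 3*r - 4*z^2 + z*(1 - 10*r)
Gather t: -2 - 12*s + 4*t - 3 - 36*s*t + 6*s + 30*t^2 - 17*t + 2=-6*s + 30*t^2 + t*(-36*s - 13) - 3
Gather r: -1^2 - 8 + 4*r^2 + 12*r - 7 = 4*r^2 + 12*r - 16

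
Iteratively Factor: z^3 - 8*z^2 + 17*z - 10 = (z - 5)*(z^2 - 3*z + 2) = (z - 5)*(z - 2)*(z - 1)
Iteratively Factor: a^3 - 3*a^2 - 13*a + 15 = (a - 1)*(a^2 - 2*a - 15) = (a - 1)*(a + 3)*(a - 5)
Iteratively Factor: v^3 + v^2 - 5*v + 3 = (v - 1)*(v^2 + 2*v - 3) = (v - 1)*(v + 3)*(v - 1)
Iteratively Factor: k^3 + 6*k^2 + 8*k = (k)*(k^2 + 6*k + 8) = k*(k + 2)*(k + 4)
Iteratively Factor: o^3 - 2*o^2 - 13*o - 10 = (o - 5)*(o^2 + 3*o + 2) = (o - 5)*(o + 2)*(o + 1)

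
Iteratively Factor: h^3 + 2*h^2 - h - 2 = (h + 1)*(h^2 + h - 2) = (h + 1)*(h + 2)*(h - 1)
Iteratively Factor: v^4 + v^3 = (v + 1)*(v^3) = v*(v + 1)*(v^2) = v^2*(v + 1)*(v)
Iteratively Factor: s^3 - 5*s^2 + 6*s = (s - 3)*(s^2 - 2*s) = (s - 3)*(s - 2)*(s)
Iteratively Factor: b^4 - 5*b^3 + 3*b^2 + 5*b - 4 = (b + 1)*(b^3 - 6*b^2 + 9*b - 4) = (b - 1)*(b + 1)*(b^2 - 5*b + 4) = (b - 4)*(b - 1)*(b + 1)*(b - 1)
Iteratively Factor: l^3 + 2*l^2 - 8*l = (l - 2)*(l^2 + 4*l) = l*(l - 2)*(l + 4)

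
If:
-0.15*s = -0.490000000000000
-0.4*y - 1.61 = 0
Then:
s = 3.27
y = -4.02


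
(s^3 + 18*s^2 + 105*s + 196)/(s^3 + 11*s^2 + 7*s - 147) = (s + 4)/(s - 3)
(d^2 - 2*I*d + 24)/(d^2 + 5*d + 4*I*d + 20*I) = (d - 6*I)/(d + 5)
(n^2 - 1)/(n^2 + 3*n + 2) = (n - 1)/(n + 2)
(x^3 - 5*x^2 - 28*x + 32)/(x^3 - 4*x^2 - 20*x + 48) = (x^2 - 9*x + 8)/(x^2 - 8*x + 12)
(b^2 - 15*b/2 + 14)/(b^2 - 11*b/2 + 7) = (b - 4)/(b - 2)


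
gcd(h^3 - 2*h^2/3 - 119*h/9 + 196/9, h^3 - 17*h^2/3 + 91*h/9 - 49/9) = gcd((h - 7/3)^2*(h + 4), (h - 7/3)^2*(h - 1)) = h^2 - 14*h/3 + 49/9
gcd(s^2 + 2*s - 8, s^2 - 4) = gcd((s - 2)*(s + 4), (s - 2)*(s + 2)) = s - 2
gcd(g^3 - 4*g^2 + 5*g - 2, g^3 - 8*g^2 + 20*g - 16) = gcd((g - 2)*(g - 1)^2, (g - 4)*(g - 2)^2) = g - 2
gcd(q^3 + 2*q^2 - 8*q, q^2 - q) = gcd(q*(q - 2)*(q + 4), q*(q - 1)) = q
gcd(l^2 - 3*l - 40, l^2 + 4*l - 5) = l + 5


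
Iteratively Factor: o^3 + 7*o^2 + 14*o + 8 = (o + 1)*(o^2 + 6*o + 8) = (o + 1)*(o + 2)*(o + 4)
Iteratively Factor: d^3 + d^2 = (d)*(d^2 + d) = d^2*(d + 1)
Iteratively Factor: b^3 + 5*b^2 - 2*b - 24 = (b + 4)*(b^2 + b - 6) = (b + 3)*(b + 4)*(b - 2)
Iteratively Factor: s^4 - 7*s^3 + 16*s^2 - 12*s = (s)*(s^3 - 7*s^2 + 16*s - 12) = s*(s - 2)*(s^2 - 5*s + 6) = s*(s - 2)^2*(s - 3)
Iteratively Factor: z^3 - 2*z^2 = (z - 2)*(z^2) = z*(z - 2)*(z)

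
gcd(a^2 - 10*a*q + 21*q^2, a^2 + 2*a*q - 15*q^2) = -a + 3*q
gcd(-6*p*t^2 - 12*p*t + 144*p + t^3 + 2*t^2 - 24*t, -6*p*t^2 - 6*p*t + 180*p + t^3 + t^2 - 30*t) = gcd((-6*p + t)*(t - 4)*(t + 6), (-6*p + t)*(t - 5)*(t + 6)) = 6*p*t + 36*p - t^2 - 6*t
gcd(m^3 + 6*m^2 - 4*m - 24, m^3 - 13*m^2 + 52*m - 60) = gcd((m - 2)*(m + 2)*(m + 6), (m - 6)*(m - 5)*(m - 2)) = m - 2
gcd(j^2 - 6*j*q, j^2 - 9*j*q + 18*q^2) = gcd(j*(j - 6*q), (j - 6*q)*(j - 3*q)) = -j + 6*q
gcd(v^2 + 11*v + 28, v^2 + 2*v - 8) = v + 4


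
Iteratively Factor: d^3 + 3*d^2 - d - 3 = (d + 1)*(d^2 + 2*d - 3) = (d + 1)*(d + 3)*(d - 1)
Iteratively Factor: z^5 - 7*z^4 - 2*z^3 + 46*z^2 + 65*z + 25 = (z + 1)*(z^4 - 8*z^3 + 6*z^2 + 40*z + 25) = (z - 5)*(z + 1)*(z^3 - 3*z^2 - 9*z - 5) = (z - 5)*(z + 1)^2*(z^2 - 4*z - 5) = (z - 5)*(z + 1)^3*(z - 5)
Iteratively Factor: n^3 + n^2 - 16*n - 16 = (n + 1)*(n^2 - 16) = (n + 1)*(n + 4)*(n - 4)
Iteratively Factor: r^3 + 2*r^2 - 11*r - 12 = (r - 3)*(r^2 + 5*r + 4) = (r - 3)*(r + 4)*(r + 1)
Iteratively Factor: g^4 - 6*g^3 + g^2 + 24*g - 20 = (g - 1)*(g^3 - 5*g^2 - 4*g + 20) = (g - 2)*(g - 1)*(g^2 - 3*g - 10) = (g - 5)*(g - 2)*(g - 1)*(g + 2)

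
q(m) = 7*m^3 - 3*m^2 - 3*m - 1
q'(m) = 21*m^2 - 6*m - 3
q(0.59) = -2.38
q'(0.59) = 0.77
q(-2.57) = -131.93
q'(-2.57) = 151.12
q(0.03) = -1.09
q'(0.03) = -3.16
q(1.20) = 3.18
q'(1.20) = 20.04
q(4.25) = 469.42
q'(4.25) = 350.81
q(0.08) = -1.26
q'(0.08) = -3.35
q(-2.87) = -182.58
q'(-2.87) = 187.19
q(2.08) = 42.77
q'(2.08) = 75.37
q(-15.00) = -24256.00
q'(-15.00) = 4812.00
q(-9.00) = -5320.00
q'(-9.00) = 1752.00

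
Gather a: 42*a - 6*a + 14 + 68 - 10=36*a + 72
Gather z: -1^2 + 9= 8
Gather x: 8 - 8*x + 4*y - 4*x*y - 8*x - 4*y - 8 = x*(-4*y - 16)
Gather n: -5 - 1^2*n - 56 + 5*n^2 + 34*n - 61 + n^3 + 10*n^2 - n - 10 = n^3 + 15*n^2 + 32*n - 132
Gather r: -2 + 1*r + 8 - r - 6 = 0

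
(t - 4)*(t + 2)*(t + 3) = t^3 + t^2 - 14*t - 24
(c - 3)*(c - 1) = c^2 - 4*c + 3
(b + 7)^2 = b^2 + 14*b + 49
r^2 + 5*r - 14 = (r - 2)*(r + 7)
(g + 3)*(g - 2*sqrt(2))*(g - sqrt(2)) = g^3 - 3*sqrt(2)*g^2 + 3*g^2 - 9*sqrt(2)*g + 4*g + 12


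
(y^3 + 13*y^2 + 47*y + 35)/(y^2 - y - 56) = (y^2 + 6*y + 5)/(y - 8)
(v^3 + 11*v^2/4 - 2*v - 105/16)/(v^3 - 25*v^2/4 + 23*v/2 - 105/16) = (8*v^2 + 34*v + 35)/(8*v^2 - 38*v + 35)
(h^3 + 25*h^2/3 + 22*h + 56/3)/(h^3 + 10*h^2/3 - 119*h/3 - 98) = (h^2 + 6*h + 8)/(h^2 + h - 42)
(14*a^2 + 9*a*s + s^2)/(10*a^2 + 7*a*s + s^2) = (7*a + s)/(5*a + s)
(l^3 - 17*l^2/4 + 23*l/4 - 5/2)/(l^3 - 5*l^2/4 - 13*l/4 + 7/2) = (4*l - 5)/(4*l + 7)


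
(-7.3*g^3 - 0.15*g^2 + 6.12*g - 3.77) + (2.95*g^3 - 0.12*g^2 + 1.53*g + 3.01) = -4.35*g^3 - 0.27*g^2 + 7.65*g - 0.76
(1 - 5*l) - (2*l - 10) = 11 - 7*l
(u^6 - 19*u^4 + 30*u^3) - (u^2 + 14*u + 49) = u^6 - 19*u^4 + 30*u^3 - u^2 - 14*u - 49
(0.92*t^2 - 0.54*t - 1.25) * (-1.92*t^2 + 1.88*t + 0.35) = -1.7664*t^4 + 2.7664*t^3 + 1.7068*t^2 - 2.539*t - 0.4375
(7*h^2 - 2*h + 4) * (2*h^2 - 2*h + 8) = 14*h^4 - 18*h^3 + 68*h^2 - 24*h + 32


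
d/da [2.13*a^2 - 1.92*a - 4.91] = 4.26*a - 1.92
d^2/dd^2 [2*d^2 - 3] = 4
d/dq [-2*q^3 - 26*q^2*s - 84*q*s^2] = -6*q^2 - 52*q*s - 84*s^2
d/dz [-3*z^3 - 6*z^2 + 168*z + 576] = -9*z^2 - 12*z + 168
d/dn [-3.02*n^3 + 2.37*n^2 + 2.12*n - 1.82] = -9.06*n^2 + 4.74*n + 2.12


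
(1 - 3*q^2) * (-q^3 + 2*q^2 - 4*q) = 3*q^5 - 6*q^4 + 11*q^3 + 2*q^2 - 4*q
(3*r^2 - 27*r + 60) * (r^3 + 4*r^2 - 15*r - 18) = 3*r^5 - 15*r^4 - 93*r^3 + 591*r^2 - 414*r - 1080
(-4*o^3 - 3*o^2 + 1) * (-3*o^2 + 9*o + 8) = 12*o^5 - 27*o^4 - 59*o^3 - 27*o^2 + 9*o + 8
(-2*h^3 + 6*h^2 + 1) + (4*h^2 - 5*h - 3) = -2*h^3 + 10*h^2 - 5*h - 2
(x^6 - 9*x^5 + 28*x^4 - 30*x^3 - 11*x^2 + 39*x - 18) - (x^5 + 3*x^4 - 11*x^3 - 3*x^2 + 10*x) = x^6 - 10*x^5 + 25*x^4 - 19*x^3 - 8*x^2 + 29*x - 18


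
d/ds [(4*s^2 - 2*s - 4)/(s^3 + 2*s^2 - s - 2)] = 4*s^2*(-s^2 + s + 3)/(s^6 + 4*s^5 + 2*s^4 - 8*s^3 - 7*s^2 + 4*s + 4)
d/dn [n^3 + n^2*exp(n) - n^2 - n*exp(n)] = n^2*exp(n) + 3*n^2 + n*exp(n) - 2*n - exp(n)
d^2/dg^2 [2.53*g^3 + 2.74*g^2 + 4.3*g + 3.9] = 15.18*g + 5.48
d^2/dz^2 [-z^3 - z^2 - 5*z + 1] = -6*z - 2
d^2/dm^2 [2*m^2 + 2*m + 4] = 4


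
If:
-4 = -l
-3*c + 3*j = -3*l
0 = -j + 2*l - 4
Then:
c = 8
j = 4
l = 4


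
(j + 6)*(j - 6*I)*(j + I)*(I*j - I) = I*j^4 + 5*j^3 + 5*I*j^3 + 25*j^2 - 30*j + 30*I*j - 36*I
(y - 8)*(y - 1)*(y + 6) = y^3 - 3*y^2 - 46*y + 48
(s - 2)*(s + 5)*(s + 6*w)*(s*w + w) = s^4*w + 6*s^3*w^2 + 4*s^3*w + 24*s^2*w^2 - 7*s^2*w - 42*s*w^2 - 10*s*w - 60*w^2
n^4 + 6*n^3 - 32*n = n*(n - 2)*(n + 4)^2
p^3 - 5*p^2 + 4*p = p*(p - 4)*(p - 1)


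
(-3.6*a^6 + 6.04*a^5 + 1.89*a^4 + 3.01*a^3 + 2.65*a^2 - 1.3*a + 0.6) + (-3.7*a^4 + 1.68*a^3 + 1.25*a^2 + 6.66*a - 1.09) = -3.6*a^6 + 6.04*a^5 - 1.81*a^4 + 4.69*a^3 + 3.9*a^2 + 5.36*a - 0.49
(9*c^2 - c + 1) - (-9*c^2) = 18*c^2 - c + 1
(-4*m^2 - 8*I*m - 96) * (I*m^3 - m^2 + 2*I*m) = -4*I*m^5 + 12*m^4 - 96*I*m^3 + 112*m^2 - 192*I*m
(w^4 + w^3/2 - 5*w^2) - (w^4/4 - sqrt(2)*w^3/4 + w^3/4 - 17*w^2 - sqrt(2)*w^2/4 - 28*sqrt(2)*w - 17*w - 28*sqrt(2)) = 3*w^4/4 + w^3/4 + sqrt(2)*w^3/4 + sqrt(2)*w^2/4 + 12*w^2 + 17*w + 28*sqrt(2)*w + 28*sqrt(2)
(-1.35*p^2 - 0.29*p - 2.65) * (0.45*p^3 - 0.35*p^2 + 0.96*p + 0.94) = -0.6075*p^5 + 0.342*p^4 - 2.387*p^3 - 0.6199*p^2 - 2.8166*p - 2.491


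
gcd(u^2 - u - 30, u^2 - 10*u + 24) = u - 6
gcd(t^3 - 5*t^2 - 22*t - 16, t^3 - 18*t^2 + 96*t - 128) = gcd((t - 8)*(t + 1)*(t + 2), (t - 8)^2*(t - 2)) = t - 8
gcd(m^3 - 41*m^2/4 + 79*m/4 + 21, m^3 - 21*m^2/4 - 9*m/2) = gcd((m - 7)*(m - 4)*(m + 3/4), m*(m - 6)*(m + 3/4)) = m + 3/4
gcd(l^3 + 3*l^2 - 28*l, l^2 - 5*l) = l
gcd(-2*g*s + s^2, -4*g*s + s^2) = s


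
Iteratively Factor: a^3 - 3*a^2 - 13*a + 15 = (a - 1)*(a^2 - 2*a - 15) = (a - 5)*(a - 1)*(a + 3)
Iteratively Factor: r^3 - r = (r)*(r^2 - 1) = r*(r - 1)*(r + 1)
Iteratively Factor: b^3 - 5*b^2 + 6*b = (b - 2)*(b^2 - 3*b) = (b - 3)*(b - 2)*(b)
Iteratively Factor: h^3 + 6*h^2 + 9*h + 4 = (h + 1)*(h^2 + 5*h + 4) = (h + 1)*(h + 4)*(h + 1)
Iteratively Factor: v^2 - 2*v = (v - 2)*(v)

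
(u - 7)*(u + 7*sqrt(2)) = u^2 - 7*u + 7*sqrt(2)*u - 49*sqrt(2)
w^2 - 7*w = w*(w - 7)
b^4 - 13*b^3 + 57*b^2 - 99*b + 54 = (b - 6)*(b - 3)^2*(b - 1)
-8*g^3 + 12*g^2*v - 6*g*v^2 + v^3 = (-2*g + v)^3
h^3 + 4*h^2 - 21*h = h*(h - 3)*(h + 7)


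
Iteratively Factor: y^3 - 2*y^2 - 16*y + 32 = (y + 4)*(y^2 - 6*y + 8) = (y - 4)*(y + 4)*(y - 2)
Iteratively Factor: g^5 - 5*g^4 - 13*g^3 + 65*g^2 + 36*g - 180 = (g + 2)*(g^4 - 7*g^3 + g^2 + 63*g - 90) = (g - 3)*(g + 2)*(g^3 - 4*g^2 - 11*g + 30) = (g - 5)*(g - 3)*(g + 2)*(g^2 + g - 6) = (g - 5)*(g - 3)*(g + 2)*(g + 3)*(g - 2)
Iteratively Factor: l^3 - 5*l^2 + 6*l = (l - 3)*(l^2 - 2*l) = l*(l - 3)*(l - 2)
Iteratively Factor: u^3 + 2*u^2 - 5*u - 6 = (u - 2)*(u^2 + 4*u + 3) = (u - 2)*(u + 3)*(u + 1)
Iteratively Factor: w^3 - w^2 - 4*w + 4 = (w + 2)*(w^2 - 3*w + 2) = (w - 1)*(w + 2)*(w - 2)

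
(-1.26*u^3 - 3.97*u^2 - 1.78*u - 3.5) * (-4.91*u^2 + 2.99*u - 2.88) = 6.1866*u^5 + 15.7253*u^4 + 0.498299999999999*u^3 + 23.2964*u^2 - 5.3386*u + 10.08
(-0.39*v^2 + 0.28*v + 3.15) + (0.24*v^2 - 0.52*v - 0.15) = -0.15*v^2 - 0.24*v + 3.0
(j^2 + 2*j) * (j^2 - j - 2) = j^4 + j^3 - 4*j^2 - 4*j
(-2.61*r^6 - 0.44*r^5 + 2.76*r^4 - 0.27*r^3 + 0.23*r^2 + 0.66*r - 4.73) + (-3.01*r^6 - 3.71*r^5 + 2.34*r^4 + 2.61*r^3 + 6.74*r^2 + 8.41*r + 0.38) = -5.62*r^6 - 4.15*r^5 + 5.1*r^4 + 2.34*r^3 + 6.97*r^2 + 9.07*r - 4.35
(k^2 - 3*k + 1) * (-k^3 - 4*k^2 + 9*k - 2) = -k^5 - k^4 + 20*k^3 - 33*k^2 + 15*k - 2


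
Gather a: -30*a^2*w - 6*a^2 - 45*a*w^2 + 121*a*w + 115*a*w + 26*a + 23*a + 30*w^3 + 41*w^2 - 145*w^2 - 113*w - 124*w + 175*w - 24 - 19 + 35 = a^2*(-30*w - 6) + a*(-45*w^2 + 236*w + 49) + 30*w^3 - 104*w^2 - 62*w - 8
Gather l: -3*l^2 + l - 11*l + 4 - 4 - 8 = -3*l^2 - 10*l - 8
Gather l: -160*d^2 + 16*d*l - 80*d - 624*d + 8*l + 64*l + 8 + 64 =-160*d^2 - 704*d + l*(16*d + 72) + 72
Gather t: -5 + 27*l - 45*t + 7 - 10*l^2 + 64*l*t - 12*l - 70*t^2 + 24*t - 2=-10*l^2 + 15*l - 70*t^2 + t*(64*l - 21)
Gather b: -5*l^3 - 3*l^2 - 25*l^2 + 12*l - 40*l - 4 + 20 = -5*l^3 - 28*l^2 - 28*l + 16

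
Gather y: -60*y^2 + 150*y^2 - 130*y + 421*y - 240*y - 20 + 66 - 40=90*y^2 + 51*y + 6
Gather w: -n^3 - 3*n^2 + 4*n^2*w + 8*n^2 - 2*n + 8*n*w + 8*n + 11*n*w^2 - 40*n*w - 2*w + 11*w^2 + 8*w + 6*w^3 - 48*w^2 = -n^3 + 5*n^2 + 6*n + 6*w^3 + w^2*(11*n - 37) + w*(4*n^2 - 32*n + 6)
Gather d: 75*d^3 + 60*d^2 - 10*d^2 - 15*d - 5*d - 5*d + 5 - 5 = 75*d^3 + 50*d^2 - 25*d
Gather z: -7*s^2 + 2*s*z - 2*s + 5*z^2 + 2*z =-7*s^2 - 2*s + 5*z^2 + z*(2*s + 2)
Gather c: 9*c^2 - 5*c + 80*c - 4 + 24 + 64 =9*c^2 + 75*c + 84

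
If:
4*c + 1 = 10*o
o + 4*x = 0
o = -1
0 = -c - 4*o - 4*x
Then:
No Solution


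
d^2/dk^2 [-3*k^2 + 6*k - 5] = -6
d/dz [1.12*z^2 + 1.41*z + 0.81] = 2.24*z + 1.41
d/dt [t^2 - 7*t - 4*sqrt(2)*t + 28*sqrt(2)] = 2*t - 7 - 4*sqrt(2)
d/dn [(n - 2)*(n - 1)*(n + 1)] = 3*n^2 - 4*n - 1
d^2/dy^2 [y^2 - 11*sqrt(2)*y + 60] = 2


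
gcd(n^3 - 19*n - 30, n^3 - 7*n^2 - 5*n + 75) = n^2 - 2*n - 15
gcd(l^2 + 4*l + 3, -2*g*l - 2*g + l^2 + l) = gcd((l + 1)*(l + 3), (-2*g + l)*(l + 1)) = l + 1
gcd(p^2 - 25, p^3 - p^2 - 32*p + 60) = p - 5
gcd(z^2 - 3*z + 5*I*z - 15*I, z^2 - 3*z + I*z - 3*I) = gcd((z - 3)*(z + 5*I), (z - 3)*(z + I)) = z - 3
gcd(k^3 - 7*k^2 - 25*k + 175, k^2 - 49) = k - 7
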